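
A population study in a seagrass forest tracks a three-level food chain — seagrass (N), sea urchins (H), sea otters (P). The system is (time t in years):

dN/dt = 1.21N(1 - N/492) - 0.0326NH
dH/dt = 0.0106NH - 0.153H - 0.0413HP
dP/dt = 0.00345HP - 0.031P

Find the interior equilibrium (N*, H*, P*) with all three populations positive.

N* ≈ 373, H* ≈ 8.99, P* ≈ 92

From dP/dt = 0: 0.00345H* = 0.031, so H* = 8.99.
From dN/dt = 0: 1.21(1 - N*/492) = 0.0326·8.99, giving N* = 492·(1 - 0.242) = 373.
From dH/dt = 0: 0.0106·373 - 0.153 = 0.0413P*, so P* = 3.8/0.0413 = 92.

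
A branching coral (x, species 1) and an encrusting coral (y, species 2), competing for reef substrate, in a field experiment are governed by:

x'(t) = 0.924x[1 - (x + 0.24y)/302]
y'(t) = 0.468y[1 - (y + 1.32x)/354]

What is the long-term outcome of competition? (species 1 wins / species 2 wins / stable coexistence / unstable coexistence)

Compare the nullcline intercepts: K1/α12 = 302/0.24 = 1260 > K2 = 354; K2/α21 = 354/1.32 = 268 < K1 = 302.
Since the inequalities point opposite ways, species 1 can invade but species 2 cannot.

species 1 excludes species 2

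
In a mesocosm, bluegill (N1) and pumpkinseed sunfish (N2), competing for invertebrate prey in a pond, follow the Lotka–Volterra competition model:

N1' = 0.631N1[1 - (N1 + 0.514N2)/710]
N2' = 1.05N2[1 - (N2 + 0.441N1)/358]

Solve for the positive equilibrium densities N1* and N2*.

N1* ≈ 680, N2* ≈ 58

Setting both brackets to zero gives the nullclines N1 + 0.514N2 = 710 and 0.441N1 + N2 = 358.
Substituting N2 = 358 - 0.441N1 into the first: N1(1 - 0.514·0.441) = 710 - 0.514·358.
So N1* = 526/0.773 = 680, and then N2* = 358 - 0.441·680 = 58.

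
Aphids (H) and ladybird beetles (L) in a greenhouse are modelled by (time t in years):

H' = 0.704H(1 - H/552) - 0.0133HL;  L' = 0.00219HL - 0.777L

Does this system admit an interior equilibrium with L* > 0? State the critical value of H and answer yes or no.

The predator equation gives dL/dt > 0 only when H > 0.777/0.00219 = 355.
Without the predator, H → K = 552. Since 552 > 355, the predator can invade and persist.

Threshold H = 355; K > 355, so yes, the predator persists.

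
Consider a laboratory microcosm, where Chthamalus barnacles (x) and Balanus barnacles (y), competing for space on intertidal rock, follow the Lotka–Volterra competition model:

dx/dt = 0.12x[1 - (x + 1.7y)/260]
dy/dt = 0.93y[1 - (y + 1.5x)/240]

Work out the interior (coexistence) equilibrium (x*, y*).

Setting both brackets to zero gives the nullclines x + 1.7y = 260 and 1.5x + y = 240.
Substituting y = 240 - 1.5x into the first: x(1 - 1.7·1.5) = 260 - 1.7·240.
So x* = -148/-1.55 = 95.5, and then y* = 240 - 1.5·95.5 = 96.8.

x* ≈ 95.5, y* ≈ 96.8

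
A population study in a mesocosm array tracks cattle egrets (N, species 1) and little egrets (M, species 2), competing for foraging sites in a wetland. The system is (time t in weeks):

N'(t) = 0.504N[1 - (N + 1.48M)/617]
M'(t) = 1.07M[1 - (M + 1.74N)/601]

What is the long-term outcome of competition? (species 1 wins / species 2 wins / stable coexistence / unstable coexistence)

unstable coexistence (outcome depends on initial conditions)

Compare the nullcline intercepts: K1/α12 = 617/1.48 = 417 < K2 = 601; K2/α21 = 601/1.74 = 345 < K1 = 617.
Since both are reversed, neither can invade when rare; the interior point is a saddle.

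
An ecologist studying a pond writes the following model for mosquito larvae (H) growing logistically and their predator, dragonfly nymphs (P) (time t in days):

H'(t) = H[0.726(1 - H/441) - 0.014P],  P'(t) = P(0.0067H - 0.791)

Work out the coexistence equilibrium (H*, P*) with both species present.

From dP/dt = 0 with P > 0: 0.0067H* = 0.791, so H* = 118.
Substitute into dH/dt = 0: 0.726(1 - 118/441) = 0.014P*.
The bracket is 0.732, giving P* = 0.532/0.014 = 38.

H* ≈ 118, P* ≈ 38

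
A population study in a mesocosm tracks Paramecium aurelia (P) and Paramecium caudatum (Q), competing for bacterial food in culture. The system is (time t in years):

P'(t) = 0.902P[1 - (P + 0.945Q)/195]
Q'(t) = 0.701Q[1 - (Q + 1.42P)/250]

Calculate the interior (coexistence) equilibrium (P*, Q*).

Setting both brackets to zero gives the nullclines P + 0.945Q = 195 and 1.42P + Q = 250.
Substituting Q = 250 - 1.42P into the first: P(1 - 0.945·1.42) = 195 - 0.945·250.
So P* = -41.2/-0.342 = 121, and then Q* = 250 - 1.42·121 = 78.7.

P* ≈ 121, Q* ≈ 78.7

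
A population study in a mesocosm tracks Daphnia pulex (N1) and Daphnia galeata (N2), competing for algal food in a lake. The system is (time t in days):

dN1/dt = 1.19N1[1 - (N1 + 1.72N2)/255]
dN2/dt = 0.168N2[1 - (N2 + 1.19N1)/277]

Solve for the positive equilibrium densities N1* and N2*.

N1* ≈ 212, N2* ≈ 25.3

Setting both brackets to zero gives the nullclines N1 + 1.72N2 = 255 and 1.19N1 + N2 = 277.
Substituting N2 = 277 - 1.19N1 into the first: N1(1 - 1.72·1.19) = 255 - 1.72·277.
So N1* = -221/-1.05 = 212, and then N2* = 277 - 1.19·212 = 25.3.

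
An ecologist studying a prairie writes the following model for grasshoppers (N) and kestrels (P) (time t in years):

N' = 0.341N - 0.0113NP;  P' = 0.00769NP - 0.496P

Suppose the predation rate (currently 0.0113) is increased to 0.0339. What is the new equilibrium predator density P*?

P* ≈ 10.1

At the interior fixed point, setting dN/dt = 0 with N > 0 fixes P* = (prey growth rate)/(NP coefficient) — independent of the other coefficients.
With the change, P* = 0.341/0.0339 = 10.1; it falls from 30.2.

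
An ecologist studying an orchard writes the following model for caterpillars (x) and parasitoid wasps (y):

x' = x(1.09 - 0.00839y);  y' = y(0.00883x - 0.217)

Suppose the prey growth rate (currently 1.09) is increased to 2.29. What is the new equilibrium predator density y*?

y* ≈ 273

At the interior fixed point, setting dx/dt = 0 with x > 0 fixes y* = (prey growth rate)/(xy coefficient) — independent of the other coefficients.
With the change, y* = 2.29/0.00839 = 273; it rises from 130.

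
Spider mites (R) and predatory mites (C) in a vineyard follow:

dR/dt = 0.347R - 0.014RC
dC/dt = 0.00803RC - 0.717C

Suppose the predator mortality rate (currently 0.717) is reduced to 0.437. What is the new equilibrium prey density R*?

R* ≈ 54.4

At the interior fixed point, setting dC/dt = 0 with C > 0 fixes R* = (predator death rate)/(RC coefficient) — independent of the other coefficients.
With the change, R* = 0.437/0.00803 = 54.4; it falls from 89.3.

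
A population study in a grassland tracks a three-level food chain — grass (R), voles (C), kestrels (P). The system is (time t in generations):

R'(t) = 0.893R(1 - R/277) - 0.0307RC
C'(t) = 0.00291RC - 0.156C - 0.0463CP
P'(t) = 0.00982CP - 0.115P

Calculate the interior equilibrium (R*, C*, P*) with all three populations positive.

R* ≈ 165, C* ≈ 11.7, P* ≈ 7.03

From dP/dt = 0: 0.00982C* = 0.115, so C* = 11.7.
From dR/dt = 0: 0.893(1 - R*/277) = 0.0307·11.7, giving R* = 277·(1 - 0.403) = 165.
From dC/dt = 0: 0.00291·165 - 0.156 = 0.0463P*, so P* = 0.326/0.0463 = 7.03.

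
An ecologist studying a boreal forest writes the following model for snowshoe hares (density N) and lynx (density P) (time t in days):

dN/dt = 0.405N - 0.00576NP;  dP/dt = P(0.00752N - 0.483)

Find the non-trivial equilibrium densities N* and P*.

Set dP/dt = 0 with P > 0: 0.00752N - 0.483 = 0, so N* = 0.483/0.00752 = 64.2.
Set dN/dt = 0 with N > 0: 0.405 - 0.00576P = 0, so P* = 0.405/0.00576 = 70.3.

N* ≈ 64.2, P* ≈ 70.3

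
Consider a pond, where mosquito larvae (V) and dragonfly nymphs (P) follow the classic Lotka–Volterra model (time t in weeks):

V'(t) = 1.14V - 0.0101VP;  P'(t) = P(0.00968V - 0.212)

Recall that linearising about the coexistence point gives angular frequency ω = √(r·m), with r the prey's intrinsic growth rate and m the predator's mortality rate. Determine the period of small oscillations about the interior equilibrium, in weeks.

Here r = 1.14 and m = 0.212, so r·m = 0.242.
ω = √0.242 = 0.492 per week, hence T = 2π/ω ≈ 12.8 weeks.

T ≈ 12.8 weeks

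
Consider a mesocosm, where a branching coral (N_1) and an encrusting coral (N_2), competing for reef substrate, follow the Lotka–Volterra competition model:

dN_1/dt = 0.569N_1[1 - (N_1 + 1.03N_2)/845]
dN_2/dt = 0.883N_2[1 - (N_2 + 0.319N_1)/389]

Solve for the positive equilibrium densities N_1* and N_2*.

N_1* ≈ 662, N_2* ≈ 178

Setting both brackets to zero gives the nullclines N_1 + 1.03N_2 = 845 and 0.319N_1 + N_2 = 389.
Substituting N_2 = 389 - 0.319N_1 into the first: N_1(1 - 1.03·0.319) = 845 - 1.03·389.
So N_1* = 444/0.671 = 662, and then N_2* = 389 - 0.319·662 = 178.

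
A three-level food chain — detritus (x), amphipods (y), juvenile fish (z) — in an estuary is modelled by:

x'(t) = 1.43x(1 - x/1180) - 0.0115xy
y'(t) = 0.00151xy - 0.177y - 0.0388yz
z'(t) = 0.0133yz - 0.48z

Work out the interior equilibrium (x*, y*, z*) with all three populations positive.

From dz/dt = 0: 0.0133y* = 0.48, so y* = 36.1.
From dx/dt = 0: 1.43(1 - x*/1180) = 0.0115·36.1, giving x* = 1180·(1 - 0.29) = 838.
From dy/dt = 0: 0.00151·838 - 0.177 = 0.0388z*, so z* = 1.09/0.0388 = 28.

x* ≈ 838, y* ≈ 36.1, z* ≈ 28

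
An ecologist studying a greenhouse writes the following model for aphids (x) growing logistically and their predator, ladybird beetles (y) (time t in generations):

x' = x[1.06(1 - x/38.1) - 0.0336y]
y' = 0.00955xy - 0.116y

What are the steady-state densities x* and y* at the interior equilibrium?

From dy/dt = 0 with y > 0: 0.00955x* = 0.116, so x* = 12.1.
Substitute into dx/dt = 0: 1.06(1 - 12.1/38.1) = 0.0336y*.
The bracket is 0.681, giving y* = 0.722/0.0336 = 21.5.

x* ≈ 12.1, y* ≈ 21.5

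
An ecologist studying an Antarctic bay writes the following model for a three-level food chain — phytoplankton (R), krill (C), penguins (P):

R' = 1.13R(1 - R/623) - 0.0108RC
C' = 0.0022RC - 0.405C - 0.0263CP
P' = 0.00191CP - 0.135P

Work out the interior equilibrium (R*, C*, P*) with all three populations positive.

From dP/dt = 0: 0.00191C* = 0.135, so C* = 70.7.
From dR/dt = 0: 1.13(1 - R*/623) = 0.0108·70.7, giving R* = 623·(1 - 0.676) = 202.
From dC/dt = 0: 0.0022·202 - 0.405 = 0.0263P*, so P* = 0.0397/0.0263 = 1.51.

R* ≈ 202, C* ≈ 70.7, P* ≈ 1.51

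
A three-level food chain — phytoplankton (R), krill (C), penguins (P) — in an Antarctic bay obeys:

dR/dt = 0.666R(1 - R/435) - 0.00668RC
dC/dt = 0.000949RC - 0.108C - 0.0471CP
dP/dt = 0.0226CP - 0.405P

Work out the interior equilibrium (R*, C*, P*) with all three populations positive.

R* ≈ 357, C* ≈ 17.9, P* ≈ 4.9

From dP/dt = 0: 0.0226C* = 0.405, so C* = 17.9.
From dR/dt = 0: 0.666(1 - R*/435) = 0.00668·17.9, giving R* = 435·(1 - 0.18) = 357.
From dC/dt = 0: 0.000949·357 - 0.108 = 0.0471P*, so P* = 0.231/0.0471 = 4.9.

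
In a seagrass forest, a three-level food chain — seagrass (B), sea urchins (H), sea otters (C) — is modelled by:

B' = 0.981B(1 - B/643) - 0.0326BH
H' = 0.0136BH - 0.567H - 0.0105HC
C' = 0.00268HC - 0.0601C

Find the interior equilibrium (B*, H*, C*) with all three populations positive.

B* ≈ 164, H* ≈ 22.4, C* ≈ 158

From dC/dt = 0: 0.00268H* = 0.0601, so H* = 22.4.
From dB/dt = 0: 0.981(1 - B*/643) = 0.0326·22.4, giving B* = 643·(1 - 0.745) = 164.
From dH/dt = 0: 0.0136·164 - 0.567 = 0.0105C*, so C* = 1.66/0.0105 = 158.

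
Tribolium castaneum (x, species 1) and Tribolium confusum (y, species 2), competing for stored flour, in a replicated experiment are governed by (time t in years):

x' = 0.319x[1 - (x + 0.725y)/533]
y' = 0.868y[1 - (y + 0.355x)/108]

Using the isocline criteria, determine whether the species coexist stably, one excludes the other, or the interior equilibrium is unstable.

species 1 excludes species 2

Compare the nullcline intercepts: K1/α12 = 533/0.725 = 735 > K2 = 108; K2/α21 = 108/0.355 = 304 < K1 = 533.
Since the inequalities point opposite ways, species 1 can invade but species 2 cannot.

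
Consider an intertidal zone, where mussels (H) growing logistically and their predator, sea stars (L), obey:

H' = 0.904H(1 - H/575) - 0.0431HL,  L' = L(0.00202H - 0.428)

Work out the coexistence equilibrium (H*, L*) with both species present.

From dL/dt = 0 with L > 0: 0.00202H* = 0.428, so H* = 212.
Substitute into dH/dt = 0: 0.904(1 - 212/575) = 0.0431L*.
The bracket is 0.632, giving L* = 0.571/0.0431 = 13.2.

H* ≈ 212, L* ≈ 13.2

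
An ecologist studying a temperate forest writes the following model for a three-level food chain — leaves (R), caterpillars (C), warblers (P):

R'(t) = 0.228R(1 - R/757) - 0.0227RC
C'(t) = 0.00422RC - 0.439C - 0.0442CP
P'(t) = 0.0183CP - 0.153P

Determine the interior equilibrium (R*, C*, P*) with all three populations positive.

R* ≈ 127, C* ≈ 8.36, P* ≈ 2.18

From dP/dt = 0: 0.0183C* = 0.153, so C* = 8.36.
From dR/dt = 0: 0.228(1 - R*/757) = 0.0227·8.36, giving R* = 757·(1 - 0.832) = 127.
From dC/dt = 0: 0.00422·127 - 0.439 = 0.0442P*, so P* = 0.0964/0.0442 = 2.18.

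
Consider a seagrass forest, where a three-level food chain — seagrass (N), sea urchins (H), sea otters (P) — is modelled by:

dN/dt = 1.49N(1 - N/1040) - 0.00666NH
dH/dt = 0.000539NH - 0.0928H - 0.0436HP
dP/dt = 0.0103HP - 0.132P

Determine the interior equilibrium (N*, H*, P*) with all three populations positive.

From dP/dt = 0: 0.0103H* = 0.132, so H* = 12.8.
From dN/dt = 0: 1.49(1 - N*/1040) = 0.00666·12.8, giving N* = 1040·(1 - 0.0573) = 980.
From dH/dt = 0: 0.000539·980 - 0.0928 = 0.0436P*, so P* = 0.436/0.0436 = 9.99.

N* ≈ 980, H* ≈ 12.8, P* ≈ 9.99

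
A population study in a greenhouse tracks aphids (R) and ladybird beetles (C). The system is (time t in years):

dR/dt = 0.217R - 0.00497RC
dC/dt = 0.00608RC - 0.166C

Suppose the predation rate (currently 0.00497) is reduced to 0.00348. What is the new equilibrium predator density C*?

C* ≈ 62.4

At the interior fixed point, setting dR/dt = 0 with R > 0 fixes C* = (prey growth rate)/(RC coefficient) — independent of the other coefficients.
With the change, C* = 0.217/0.00348 = 62.4; it rises from 43.7.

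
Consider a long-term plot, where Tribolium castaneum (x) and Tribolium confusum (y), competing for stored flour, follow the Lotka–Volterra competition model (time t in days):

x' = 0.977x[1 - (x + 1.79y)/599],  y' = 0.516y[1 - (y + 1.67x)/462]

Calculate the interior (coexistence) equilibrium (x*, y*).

x* ≈ 115, y* ≈ 271

Setting both brackets to zero gives the nullclines x + 1.79y = 599 and 1.67x + y = 462.
Substituting y = 462 - 1.67x into the first: x(1 - 1.79·1.67) = 599 - 1.79·462.
So x* = -228/-1.99 = 115, and then y* = 462 - 1.67·115 = 271.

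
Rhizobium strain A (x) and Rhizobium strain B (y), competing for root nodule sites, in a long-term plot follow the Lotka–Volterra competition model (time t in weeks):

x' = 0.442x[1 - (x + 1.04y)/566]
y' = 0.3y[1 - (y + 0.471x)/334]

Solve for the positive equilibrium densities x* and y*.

x* ≈ 429, y* ≈ 132

Setting both brackets to zero gives the nullclines x + 1.04y = 566 and 0.471x + y = 334.
Substituting y = 334 - 0.471x into the first: x(1 - 1.04·0.471) = 566 - 1.04·334.
So x* = 219/0.51 = 429, and then y* = 334 - 0.471·429 = 132.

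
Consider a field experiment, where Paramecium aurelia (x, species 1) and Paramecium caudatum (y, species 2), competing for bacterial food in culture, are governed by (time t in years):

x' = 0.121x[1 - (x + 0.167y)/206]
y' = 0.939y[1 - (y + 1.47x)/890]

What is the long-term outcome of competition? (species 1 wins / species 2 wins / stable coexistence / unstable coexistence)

Compare the nullcline intercepts: K1/α12 = 206/0.167 = 1230 > K2 = 890; K2/α21 = 890/1.47 = 605 > K1 = 206.
Since both inequalities hold, each species can invade when rare, so the interior equilibrium is stable.

stable coexistence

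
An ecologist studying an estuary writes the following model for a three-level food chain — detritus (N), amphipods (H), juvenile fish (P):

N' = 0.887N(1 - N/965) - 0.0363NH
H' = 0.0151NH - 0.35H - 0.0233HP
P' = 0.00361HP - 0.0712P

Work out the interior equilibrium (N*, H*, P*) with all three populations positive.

From dP/dt = 0: 0.00361H* = 0.0712, so H* = 19.7.
From dN/dt = 0: 0.887(1 - N*/965) = 0.0363·19.7, giving N* = 965·(1 - 0.807) = 186.
From dH/dt = 0: 0.0151·186 - 0.35 = 0.0233P*, so P* = 2.46/0.0233 = 106.

N* ≈ 186, H* ≈ 19.7, P* ≈ 106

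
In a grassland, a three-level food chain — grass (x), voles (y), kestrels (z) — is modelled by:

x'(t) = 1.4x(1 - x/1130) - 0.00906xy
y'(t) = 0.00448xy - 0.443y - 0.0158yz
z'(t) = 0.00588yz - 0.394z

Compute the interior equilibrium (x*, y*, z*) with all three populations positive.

From dz/dt = 0: 0.00588y* = 0.394, so y* = 67.
From dx/dt = 0: 1.4(1 - x*/1130) = 0.00906·67, giving x* = 1130·(1 - 0.434) = 640.
From dy/dt = 0: 0.00448·640 - 0.443 = 0.0158z*, so z* = 2.42/0.0158 = 153.

x* ≈ 640, y* ≈ 67, z* ≈ 153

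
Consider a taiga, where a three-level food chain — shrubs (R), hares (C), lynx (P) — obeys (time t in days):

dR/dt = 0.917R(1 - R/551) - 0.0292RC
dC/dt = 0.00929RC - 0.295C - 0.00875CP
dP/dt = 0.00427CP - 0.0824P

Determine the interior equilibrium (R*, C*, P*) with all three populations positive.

R* ≈ 212, C* ≈ 19.3, P* ≈ 192

From dP/dt = 0: 0.00427C* = 0.0824, so C* = 19.3.
From dR/dt = 0: 0.917(1 - R*/551) = 0.0292·19.3, giving R* = 551·(1 - 0.614) = 212.
From dC/dt = 0: 0.00929·212 - 0.295 = 0.00875P*, so P* = 1.68/0.00875 = 192.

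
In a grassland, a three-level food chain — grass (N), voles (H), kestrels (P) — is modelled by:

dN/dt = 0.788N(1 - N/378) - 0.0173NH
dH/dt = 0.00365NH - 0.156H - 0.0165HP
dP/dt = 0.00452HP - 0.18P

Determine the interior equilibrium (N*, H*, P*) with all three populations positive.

From dP/dt = 0: 0.00452H* = 0.18, so H* = 39.8.
From dN/dt = 0: 0.788(1 - N*/378) = 0.0173·39.8, giving N* = 378·(1 - 0.874) = 47.5.
From dH/dt = 0: 0.00365·47.5 - 0.156 = 0.0165P*, so P* = 0.0174/0.0165 = 1.06.

N* ≈ 47.5, H* ≈ 39.8, P* ≈ 1.06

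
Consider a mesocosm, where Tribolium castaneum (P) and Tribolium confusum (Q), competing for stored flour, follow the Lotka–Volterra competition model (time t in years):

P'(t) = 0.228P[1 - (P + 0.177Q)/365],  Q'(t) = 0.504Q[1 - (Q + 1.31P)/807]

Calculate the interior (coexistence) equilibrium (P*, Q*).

P* ≈ 289, Q* ≈ 428

Setting both brackets to zero gives the nullclines P + 0.177Q = 365 and 1.31P + Q = 807.
Substituting Q = 807 - 1.31P into the first: P(1 - 0.177·1.31) = 365 - 0.177·807.
So P* = 222/0.768 = 289, and then Q* = 807 - 1.31·289 = 428.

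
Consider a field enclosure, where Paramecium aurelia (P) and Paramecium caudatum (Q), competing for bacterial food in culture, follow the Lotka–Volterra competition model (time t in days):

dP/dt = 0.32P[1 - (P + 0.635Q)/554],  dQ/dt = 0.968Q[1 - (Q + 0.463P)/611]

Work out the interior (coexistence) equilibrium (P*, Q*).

P* ≈ 235, Q* ≈ 502

Setting both brackets to zero gives the nullclines P + 0.635Q = 554 and 0.463P + Q = 611.
Substituting Q = 611 - 0.463P into the first: P(1 - 0.635·0.463) = 554 - 0.635·611.
So P* = 166/0.706 = 235, and then Q* = 611 - 0.463·235 = 502.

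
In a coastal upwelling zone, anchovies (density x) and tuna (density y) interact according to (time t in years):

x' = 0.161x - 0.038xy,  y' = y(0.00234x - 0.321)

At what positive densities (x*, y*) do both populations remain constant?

x* ≈ 137, y* ≈ 4.24

Set dy/dt = 0 with y > 0: 0.00234x - 0.321 = 0, so x* = 0.321/0.00234 = 137.
Set dx/dt = 0 with x > 0: 0.161 - 0.038y = 0, so y* = 0.161/0.038 = 4.24.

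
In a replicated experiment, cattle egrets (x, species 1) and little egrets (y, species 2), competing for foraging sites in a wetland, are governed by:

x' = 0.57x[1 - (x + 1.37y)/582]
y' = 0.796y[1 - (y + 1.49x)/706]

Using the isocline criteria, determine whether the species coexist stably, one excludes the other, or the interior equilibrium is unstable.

unstable coexistence (outcome depends on initial conditions)

Compare the nullcline intercepts: K1/α12 = 582/1.37 = 425 < K2 = 706; K2/α21 = 706/1.49 = 474 < K1 = 582.
Since both are reversed, neither can invade when rare; the interior point is a saddle.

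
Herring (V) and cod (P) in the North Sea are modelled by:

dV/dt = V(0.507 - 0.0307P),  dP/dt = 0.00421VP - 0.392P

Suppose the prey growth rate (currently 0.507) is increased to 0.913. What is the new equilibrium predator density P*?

P* ≈ 29.7

At the interior fixed point, setting dV/dt = 0 with V > 0 fixes P* = (prey growth rate)/(VP coefficient) — independent of the other coefficients.
With the change, P* = 0.913/0.0307 = 29.7; it rises from 16.5.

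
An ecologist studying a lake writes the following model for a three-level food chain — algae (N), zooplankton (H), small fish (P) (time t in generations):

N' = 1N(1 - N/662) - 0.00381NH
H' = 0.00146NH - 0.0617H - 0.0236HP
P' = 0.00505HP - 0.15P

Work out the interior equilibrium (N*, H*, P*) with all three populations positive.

From dP/dt = 0: 0.00505H* = 0.15, so H* = 29.7.
From dN/dt = 0: 1(1 - N*/662) = 0.00381·29.7, giving N* = 662·(1 - 0.113) = 587.
From dH/dt = 0: 0.00146·587 - 0.0617 = 0.0236P*, so P* = 0.795/0.0236 = 33.7.

N* ≈ 587, H* ≈ 29.7, P* ≈ 33.7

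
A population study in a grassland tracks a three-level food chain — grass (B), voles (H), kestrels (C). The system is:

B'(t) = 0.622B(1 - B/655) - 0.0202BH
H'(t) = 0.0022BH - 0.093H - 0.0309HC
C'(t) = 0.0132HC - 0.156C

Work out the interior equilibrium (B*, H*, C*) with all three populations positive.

B* ≈ 404, H* ≈ 11.8, C* ≈ 25.7

From dC/dt = 0: 0.0132H* = 0.156, so H* = 11.8.
From dB/dt = 0: 0.622(1 - B*/655) = 0.0202·11.8, giving B* = 655·(1 - 0.384) = 404.
From dH/dt = 0: 0.0022·404 - 0.093 = 0.0309C*, so C* = 0.795/0.0309 = 25.7.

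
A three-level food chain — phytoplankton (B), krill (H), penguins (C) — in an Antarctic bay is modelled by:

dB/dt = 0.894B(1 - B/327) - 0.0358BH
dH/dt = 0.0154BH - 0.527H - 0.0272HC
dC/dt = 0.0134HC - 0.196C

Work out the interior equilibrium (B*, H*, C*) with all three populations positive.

B* ≈ 135, H* ≈ 14.6, C* ≈ 57.3

From dC/dt = 0: 0.0134H* = 0.196, so H* = 14.6.
From dB/dt = 0: 0.894(1 - B*/327) = 0.0358·14.6, giving B* = 327·(1 - 0.586) = 135.
From dH/dt = 0: 0.0154·135 - 0.527 = 0.0272C*, so C* = 1.56/0.0272 = 57.3.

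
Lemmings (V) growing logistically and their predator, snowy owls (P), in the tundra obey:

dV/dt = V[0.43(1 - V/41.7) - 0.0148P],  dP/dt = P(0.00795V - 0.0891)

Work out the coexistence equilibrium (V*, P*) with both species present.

From dP/dt = 0 with P > 0: 0.00795V* = 0.0891, so V* = 11.2.
Substitute into dV/dt = 0: 0.43(1 - 11.2/41.7) = 0.0148P*.
The bracket is 0.731, giving P* = 0.314/0.0148 = 21.2.

V* ≈ 11.2, P* ≈ 21.2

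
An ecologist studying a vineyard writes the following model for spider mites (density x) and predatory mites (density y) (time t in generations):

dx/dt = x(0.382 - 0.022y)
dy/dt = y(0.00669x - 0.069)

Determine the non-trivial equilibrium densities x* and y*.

x* ≈ 10.3, y* ≈ 17.4

Set dy/dt = 0 with y > 0: 0.00669x - 0.069 = 0, so x* = 0.069/0.00669 = 10.3.
Set dx/dt = 0 with x > 0: 0.382 - 0.022y = 0, so y* = 0.382/0.022 = 17.4.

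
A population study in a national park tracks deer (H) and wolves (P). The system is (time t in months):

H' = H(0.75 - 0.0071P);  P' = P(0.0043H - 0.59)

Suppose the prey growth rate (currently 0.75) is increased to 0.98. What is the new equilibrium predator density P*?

P* ≈ 138

At the interior fixed point, setting dH/dt = 0 with H > 0 fixes P* = (prey growth rate)/(HP coefficient) — independent of the other coefficients.
With the change, P* = 0.98/0.0071 = 138; it rises from 106.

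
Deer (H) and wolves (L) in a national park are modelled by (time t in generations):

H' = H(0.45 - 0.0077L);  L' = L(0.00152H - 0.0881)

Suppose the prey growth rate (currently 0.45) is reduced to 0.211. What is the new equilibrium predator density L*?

At the interior fixed point, setting dH/dt = 0 with H > 0 fixes L* = (prey growth rate)/(HL coefficient) — independent of the other coefficients.
With the change, L* = 0.211/0.0077 = 27.4; it falls from 58.4.

L* ≈ 27.4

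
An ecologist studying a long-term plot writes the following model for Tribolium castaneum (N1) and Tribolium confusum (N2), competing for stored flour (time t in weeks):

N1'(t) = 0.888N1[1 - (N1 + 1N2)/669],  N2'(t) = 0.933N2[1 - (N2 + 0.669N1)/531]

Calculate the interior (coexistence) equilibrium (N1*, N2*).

Setting both brackets to zero gives the nullclines N1 + 1N2 = 669 and 0.669N1 + N2 = 531.
Substituting N2 = 531 - 0.669N1 into the first: N1(1 - 1·0.669) = 669 - 1·531.
So N1* = 138/0.331 = 417, and then N2* = 531 - 0.669·417 = 252.

N1* ≈ 417, N2* ≈ 252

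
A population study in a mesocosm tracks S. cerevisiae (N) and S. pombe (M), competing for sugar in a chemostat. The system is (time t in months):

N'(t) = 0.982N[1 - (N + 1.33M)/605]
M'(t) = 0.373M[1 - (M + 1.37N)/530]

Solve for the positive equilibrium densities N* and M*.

N* ≈ 122, M* ≈ 364

Setting both brackets to zero gives the nullclines N + 1.33M = 605 and 1.37N + M = 530.
Substituting M = 530 - 1.37N into the first: N(1 - 1.33·1.37) = 605 - 1.33·530.
So N* = -99.9/-0.822 = 122, and then M* = 530 - 1.37·122 = 364.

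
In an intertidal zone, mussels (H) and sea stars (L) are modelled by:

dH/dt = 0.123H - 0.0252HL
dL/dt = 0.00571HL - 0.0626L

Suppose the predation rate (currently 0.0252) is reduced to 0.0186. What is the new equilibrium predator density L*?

L* ≈ 6.61

At the interior fixed point, setting dH/dt = 0 with H > 0 fixes L* = (prey growth rate)/(HL coefficient) — independent of the other coefficients.
With the change, L* = 0.123/0.0186 = 6.61; it rises from 4.88.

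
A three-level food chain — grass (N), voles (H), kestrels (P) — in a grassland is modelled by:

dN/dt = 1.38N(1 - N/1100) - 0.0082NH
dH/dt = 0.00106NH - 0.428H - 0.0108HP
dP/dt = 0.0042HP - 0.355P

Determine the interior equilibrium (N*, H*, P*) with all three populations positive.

From dP/dt = 0: 0.0042H* = 0.355, so H* = 84.5.
From dN/dt = 0: 1.38(1 - N*/1100) = 0.0082·84.5, giving N* = 1100·(1 - 0.502) = 548.
From dH/dt = 0: 0.00106·548 - 0.428 = 0.0108P*, so P* = 0.152/0.0108 = 14.1.

N* ≈ 548, H* ≈ 84.5, P* ≈ 14.1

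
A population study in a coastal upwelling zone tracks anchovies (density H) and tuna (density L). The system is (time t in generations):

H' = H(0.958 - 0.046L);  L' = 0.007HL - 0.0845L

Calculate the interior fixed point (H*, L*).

Set dL/dt = 0 with L > 0: 0.007H - 0.0845 = 0, so H* = 0.0845/0.007 = 12.1.
Set dH/dt = 0 with H > 0: 0.958 - 0.046L = 0, so L* = 0.958/0.046 = 20.8.

H* ≈ 12.1, L* ≈ 20.8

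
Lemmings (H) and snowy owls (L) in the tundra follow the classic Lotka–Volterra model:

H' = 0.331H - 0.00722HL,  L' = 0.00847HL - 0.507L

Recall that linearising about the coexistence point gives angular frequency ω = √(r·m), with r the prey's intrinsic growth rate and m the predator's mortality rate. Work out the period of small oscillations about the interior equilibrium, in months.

Here r = 0.331 and m = 0.507, so r·m = 0.168.
ω = √0.168 = 0.41 per month, hence T = 2π/ω ≈ 15.3 months.

T ≈ 15.3 months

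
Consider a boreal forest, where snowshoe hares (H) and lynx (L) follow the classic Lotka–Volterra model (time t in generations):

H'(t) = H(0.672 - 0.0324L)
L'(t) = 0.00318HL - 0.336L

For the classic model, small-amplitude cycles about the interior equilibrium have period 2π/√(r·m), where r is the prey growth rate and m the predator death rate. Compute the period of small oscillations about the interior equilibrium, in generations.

T ≈ 13.2 generations

Here r = 0.672 and m = 0.336, so r·m = 0.226.
ω = √0.226 = 0.475 per generation, hence T = 2π/ω ≈ 13.2 generations.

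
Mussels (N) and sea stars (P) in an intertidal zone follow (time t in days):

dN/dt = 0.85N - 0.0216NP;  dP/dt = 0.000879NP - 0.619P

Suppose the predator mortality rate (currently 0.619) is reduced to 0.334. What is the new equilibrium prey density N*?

N* ≈ 380

At the interior fixed point, setting dP/dt = 0 with P > 0 fixes N* = (predator death rate)/(NP coefficient) — independent of the other coefficients.
With the change, N* = 0.334/0.000879 = 380; it falls from 704.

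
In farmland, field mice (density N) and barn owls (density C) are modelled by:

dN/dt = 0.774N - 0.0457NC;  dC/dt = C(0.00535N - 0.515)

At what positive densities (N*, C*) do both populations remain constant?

Set dC/dt = 0 with C > 0: 0.00535N - 0.515 = 0, so N* = 0.515/0.00535 = 96.3.
Set dN/dt = 0 with N > 0: 0.774 - 0.0457C = 0, so C* = 0.774/0.0457 = 16.9.

N* ≈ 96.3, C* ≈ 16.9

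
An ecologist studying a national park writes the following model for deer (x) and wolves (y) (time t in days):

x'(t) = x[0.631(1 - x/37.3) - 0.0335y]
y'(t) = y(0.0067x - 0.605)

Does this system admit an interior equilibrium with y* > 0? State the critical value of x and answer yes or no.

The predator equation gives dy/dt > 0 only when x > 0.605/0.0067 = 90.3.
Without the predator, x → K = 37.3. Since 37.3 < 90.3, the predator cannot invade.

Threshold x = 90.3; K < 90.3, so no, the predator goes extinct.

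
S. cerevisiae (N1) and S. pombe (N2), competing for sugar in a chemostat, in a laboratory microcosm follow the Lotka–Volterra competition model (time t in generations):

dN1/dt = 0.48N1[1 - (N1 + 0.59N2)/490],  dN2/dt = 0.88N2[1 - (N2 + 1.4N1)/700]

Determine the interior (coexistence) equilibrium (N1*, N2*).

Setting both brackets to zero gives the nullclines N1 + 0.59N2 = 490 and 1.4N1 + N2 = 700.
Substituting N2 = 700 - 1.4N1 into the first: N1(1 - 0.59·1.4) = 490 - 0.59·700.
So N1* = 77/0.174 = 443, and then N2* = 700 - 1.4·443 = 80.5.

N1* ≈ 443, N2* ≈ 80.5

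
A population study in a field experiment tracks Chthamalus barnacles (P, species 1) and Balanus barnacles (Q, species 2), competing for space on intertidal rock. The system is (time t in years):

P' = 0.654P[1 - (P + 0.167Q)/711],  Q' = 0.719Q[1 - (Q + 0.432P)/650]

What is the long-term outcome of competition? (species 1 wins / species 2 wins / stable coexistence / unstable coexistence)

stable coexistence

Compare the nullcline intercepts: K1/α12 = 711/0.167 = 4260 > K2 = 650; K2/α21 = 650/0.432 = 1500 > K1 = 711.
Since both inequalities hold, each species can invade when rare, so the interior equilibrium is stable.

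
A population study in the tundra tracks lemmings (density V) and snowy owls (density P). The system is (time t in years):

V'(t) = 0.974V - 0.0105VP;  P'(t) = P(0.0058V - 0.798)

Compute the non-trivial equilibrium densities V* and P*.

Set dP/dt = 0 with P > 0: 0.0058V - 0.798 = 0, so V* = 0.798/0.0058 = 138.
Set dV/dt = 0 with V > 0: 0.974 - 0.0105P = 0, so P* = 0.974/0.0105 = 92.8.

V* ≈ 138, P* ≈ 92.8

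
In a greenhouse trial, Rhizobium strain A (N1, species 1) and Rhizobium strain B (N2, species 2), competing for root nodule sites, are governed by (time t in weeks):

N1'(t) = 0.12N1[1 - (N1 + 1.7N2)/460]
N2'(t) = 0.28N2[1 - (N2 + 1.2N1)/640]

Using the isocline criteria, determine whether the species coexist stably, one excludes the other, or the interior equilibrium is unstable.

species 2 excludes species 1

Compare the nullcline intercepts: K1/α12 = 460/1.7 = 271 < K2 = 640; K2/α21 = 640/1.2 = 533 > K1 = 460.
Since the inequalities point opposite ways, species 2 can invade but species 1 cannot.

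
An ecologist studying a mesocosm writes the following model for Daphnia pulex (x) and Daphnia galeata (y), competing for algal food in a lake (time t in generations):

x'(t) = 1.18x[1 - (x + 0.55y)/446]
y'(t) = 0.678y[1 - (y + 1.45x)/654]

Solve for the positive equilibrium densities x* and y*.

Setting both brackets to zero gives the nullclines x + 0.55y = 446 and 1.45x + y = 654.
Substituting y = 654 - 1.45x into the first: x(1 - 0.55·1.45) = 446 - 0.55·654.
So x* = 86.3/0.203 = 426, and then y* = 654 - 1.45·426 = 36.

x* ≈ 426, y* ≈ 36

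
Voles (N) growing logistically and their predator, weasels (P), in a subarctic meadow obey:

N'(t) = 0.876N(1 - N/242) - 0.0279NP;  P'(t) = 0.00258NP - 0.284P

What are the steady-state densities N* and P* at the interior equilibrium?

From dP/dt = 0 with P > 0: 0.00258N* = 0.284, so N* = 110.
Substitute into dN/dt = 0: 0.876(1 - 110/242) = 0.0279P*.
The bracket is 0.545, giving P* = 0.478/0.0279 = 17.1.

N* ≈ 110, P* ≈ 17.1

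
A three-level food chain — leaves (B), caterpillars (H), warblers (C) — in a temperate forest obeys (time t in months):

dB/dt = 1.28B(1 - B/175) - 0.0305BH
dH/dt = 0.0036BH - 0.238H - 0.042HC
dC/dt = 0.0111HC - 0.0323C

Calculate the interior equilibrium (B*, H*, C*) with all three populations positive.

From dC/dt = 0: 0.0111H* = 0.0323, so H* = 2.91.
From dB/dt = 0: 1.28(1 - B*/175) = 0.0305·2.91, giving B* = 175·(1 - 0.0693) = 163.
From dH/dt = 0: 0.0036·163 - 0.238 = 0.042C*, so C* = 0.348/0.042 = 8.29.

B* ≈ 163, H* ≈ 2.91, C* ≈ 8.29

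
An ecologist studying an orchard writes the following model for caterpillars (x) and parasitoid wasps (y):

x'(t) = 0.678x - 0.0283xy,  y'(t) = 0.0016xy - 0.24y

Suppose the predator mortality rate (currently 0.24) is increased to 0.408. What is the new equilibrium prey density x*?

x* ≈ 255

At the interior fixed point, setting dy/dt = 0 with y > 0 fixes x* = (predator death rate)/(xy coefficient) — independent of the other coefficients.
With the change, x* = 0.408/0.0016 = 255; it rises from 150.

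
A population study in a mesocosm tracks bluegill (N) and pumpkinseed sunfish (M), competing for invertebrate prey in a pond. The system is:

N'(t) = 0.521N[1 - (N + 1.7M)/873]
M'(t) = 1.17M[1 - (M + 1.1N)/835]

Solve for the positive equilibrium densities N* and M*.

N* ≈ 628, M* ≈ 144

Setting both brackets to zero gives the nullclines N + 1.7M = 873 and 1.1N + M = 835.
Substituting M = 835 - 1.1N into the first: N(1 - 1.7·1.1) = 873 - 1.7·835.
So N* = -546/-0.87 = 628, and then M* = 835 - 1.1·628 = 144.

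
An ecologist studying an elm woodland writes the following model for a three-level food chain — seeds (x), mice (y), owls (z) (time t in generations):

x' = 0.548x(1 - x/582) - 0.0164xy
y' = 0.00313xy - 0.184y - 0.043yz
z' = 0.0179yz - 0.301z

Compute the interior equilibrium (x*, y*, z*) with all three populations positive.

x* ≈ 289, y* ≈ 16.8, z* ≈ 16.8

From dz/dt = 0: 0.0179y* = 0.301, so y* = 16.8.
From dx/dt = 0: 0.548(1 - x*/582) = 0.0164·16.8, giving x* = 582·(1 - 0.503) = 289.
From dy/dt = 0: 0.00313·289 - 0.184 = 0.043z*, so z* = 0.721/0.043 = 16.8.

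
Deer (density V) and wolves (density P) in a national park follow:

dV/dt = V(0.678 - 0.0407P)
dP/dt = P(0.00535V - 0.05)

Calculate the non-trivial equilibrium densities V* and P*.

Set dP/dt = 0 with P > 0: 0.00535V - 0.05 = 0, so V* = 0.05/0.00535 = 9.35.
Set dV/dt = 0 with V > 0: 0.678 - 0.0407P = 0, so P* = 0.678/0.0407 = 16.7.

V* ≈ 9.35, P* ≈ 16.7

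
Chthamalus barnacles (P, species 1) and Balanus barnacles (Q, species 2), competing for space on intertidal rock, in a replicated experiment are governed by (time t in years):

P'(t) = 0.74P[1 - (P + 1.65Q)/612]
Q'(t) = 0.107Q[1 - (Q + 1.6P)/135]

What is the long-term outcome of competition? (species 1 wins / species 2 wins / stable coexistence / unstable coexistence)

Compare the nullcline intercepts: K1/α12 = 612/1.65 = 371 > K2 = 135; K2/α21 = 135/1.6 = 84.4 < K1 = 612.
Since the inequalities point opposite ways, species 1 can invade but species 2 cannot.

species 1 excludes species 2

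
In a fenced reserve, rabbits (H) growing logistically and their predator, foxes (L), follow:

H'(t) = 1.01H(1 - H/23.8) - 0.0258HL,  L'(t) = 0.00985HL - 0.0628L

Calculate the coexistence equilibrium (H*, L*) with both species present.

H* ≈ 6.38, L* ≈ 28.7

From dL/dt = 0 with L > 0: 0.00985H* = 0.0628, so H* = 6.38.
Substitute into dH/dt = 0: 1.01(1 - 6.38/23.8) = 0.0258L*.
The bracket is 0.732, giving L* = 0.739/0.0258 = 28.7.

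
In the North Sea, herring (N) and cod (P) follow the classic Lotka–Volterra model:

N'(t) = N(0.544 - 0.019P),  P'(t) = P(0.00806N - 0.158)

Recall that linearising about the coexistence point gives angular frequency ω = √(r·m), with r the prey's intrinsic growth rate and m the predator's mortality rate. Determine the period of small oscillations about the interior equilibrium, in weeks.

T ≈ 21.4 weeks

Here r = 0.544 and m = 0.158, so r·m = 0.086.
ω = √0.086 = 0.293 per week, hence T = 2π/ω ≈ 21.4 weeks.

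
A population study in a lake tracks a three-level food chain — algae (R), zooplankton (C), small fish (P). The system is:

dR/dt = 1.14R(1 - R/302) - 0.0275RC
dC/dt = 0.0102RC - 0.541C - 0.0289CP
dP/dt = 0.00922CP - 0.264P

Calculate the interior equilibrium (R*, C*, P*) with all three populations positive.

R* ≈ 93.4, C* ≈ 28.6, P* ≈ 14.2

From dP/dt = 0: 0.00922C* = 0.264, so C* = 28.6.
From dR/dt = 0: 1.14(1 - R*/302) = 0.0275·28.6, giving R* = 302·(1 - 0.691) = 93.4.
From dC/dt = 0: 0.0102·93.4 - 0.541 = 0.0289P*, so P* = 0.412/0.0289 = 14.2.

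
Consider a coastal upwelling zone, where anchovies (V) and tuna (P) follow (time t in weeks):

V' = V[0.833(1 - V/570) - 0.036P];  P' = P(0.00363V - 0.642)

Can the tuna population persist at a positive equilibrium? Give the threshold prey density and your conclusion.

The predator equation gives dP/dt > 0 only when V > 0.642/0.00363 = 177.
Without the predator, V → K = 570. Since 570 > 177, the predator can invade and persist.

Threshold V = 177; K > 177, so yes, the predator persists.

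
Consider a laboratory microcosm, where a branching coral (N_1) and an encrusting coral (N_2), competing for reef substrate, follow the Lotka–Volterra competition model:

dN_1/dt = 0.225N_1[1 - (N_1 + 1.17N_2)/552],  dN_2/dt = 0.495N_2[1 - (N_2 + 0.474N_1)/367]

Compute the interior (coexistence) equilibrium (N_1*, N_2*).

Setting both brackets to zero gives the nullclines N_1 + 1.17N_2 = 552 and 0.474N_1 + N_2 = 367.
Substituting N_2 = 367 - 0.474N_1 into the first: N_1(1 - 1.17·0.474) = 552 - 1.17·367.
So N_1* = 123/0.445 = 275, and then N_2* = 367 - 0.474·275 = 237.

N_1* ≈ 275, N_2* ≈ 237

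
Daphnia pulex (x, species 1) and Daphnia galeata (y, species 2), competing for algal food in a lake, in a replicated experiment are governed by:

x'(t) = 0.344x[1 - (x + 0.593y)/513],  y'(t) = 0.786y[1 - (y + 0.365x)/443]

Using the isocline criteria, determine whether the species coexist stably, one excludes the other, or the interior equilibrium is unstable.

stable coexistence

Compare the nullcline intercepts: K1/α12 = 513/0.593 = 865 > K2 = 443; K2/α21 = 443/0.365 = 1210 > K1 = 513.
Since both inequalities hold, each species can invade when rare, so the interior equilibrium is stable.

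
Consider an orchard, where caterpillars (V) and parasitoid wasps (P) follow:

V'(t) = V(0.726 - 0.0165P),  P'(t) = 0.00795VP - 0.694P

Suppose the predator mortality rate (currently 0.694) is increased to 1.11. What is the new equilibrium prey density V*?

V* ≈ 140

At the interior fixed point, setting dP/dt = 0 with P > 0 fixes V* = (predator death rate)/(VP coefficient) — independent of the other coefficients.
With the change, V* = 1.11/0.00795 = 140; it rises from 87.3.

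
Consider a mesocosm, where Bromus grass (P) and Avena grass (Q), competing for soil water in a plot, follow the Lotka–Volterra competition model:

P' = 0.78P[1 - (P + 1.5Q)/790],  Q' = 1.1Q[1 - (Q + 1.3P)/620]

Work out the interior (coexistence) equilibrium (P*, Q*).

Setting both brackets to zero gives the nullclines P + 1.5Q = 790 and 1.3P + Q = 620.
Substituting Q = 620 - 1.3P into the first: P(1 - 1.5·1.3) = 790 - 1.5·620.
So P* = -140/-0.95 = 147, and then Q* = 620 - 1.3·147 = 428.

P* ≈ 147, Q* ≈ 428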